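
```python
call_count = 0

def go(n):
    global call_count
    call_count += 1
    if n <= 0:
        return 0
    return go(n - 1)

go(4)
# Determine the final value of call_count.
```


go(4) calls go(3) calls ... calls go(0)
Total calls: 4 + 1 (for base case) = 5


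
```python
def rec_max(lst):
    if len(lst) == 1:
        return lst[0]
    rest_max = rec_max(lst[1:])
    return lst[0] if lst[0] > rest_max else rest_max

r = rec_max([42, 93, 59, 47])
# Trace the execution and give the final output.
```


rec_max([42, 93, 59, 47])
= compare 42 with rec_max([93, 59, 47])
= compare 93 with rec_max([59, 47])
= compare 59 with rec_max([47])
Base: rec_max([47]) = 47
compare 59 with 47: max = 59
compare 93 with 59: max = 93
compare 42 with 93: max = 93
= 93


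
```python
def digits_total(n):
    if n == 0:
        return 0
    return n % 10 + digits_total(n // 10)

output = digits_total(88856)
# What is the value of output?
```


digits_total(88856)
= 6 + digits_total(8885)
= 6 + 5 + digits_total(888)
= 6 + 5 + 8 + digits_total(88)
= 6 + 5 + 8 + 8 + digits_total(8)
= 6 + 5 + 8 + 8 + 8 + digits_total(0)
= 6 + 5 + 8 + 8 + 8 + 0
= 35


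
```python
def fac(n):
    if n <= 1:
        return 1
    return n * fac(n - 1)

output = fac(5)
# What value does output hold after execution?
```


fac(5)
= 5 * fac(4)
= 5 * 4 * fac(3)
= 5 * 4 * 3 * fac(2)
= 5 * 4 * 3 * 2 * fac(1)
= 5 * 4 * 3 * 2 * 1
= 120


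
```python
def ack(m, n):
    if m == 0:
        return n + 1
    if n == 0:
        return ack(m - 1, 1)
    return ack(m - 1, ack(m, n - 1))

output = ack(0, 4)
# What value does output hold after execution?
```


ack(0, 4)
m == 0: return 4 + 1 = 5
= 5


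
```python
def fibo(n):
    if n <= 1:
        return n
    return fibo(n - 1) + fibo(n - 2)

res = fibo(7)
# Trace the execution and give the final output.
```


fibo(7)
= fibo(6) + fibo(5)
= (fibo(5) + fibo(4)) + fibo(5)
Computing bottom-up: fibo(0)=0, fibo(1)=1, fibo(2)=1, fibo(3)=2, fibo(4)=3, fibo(5)=5, fibo(6)=8, fibo(7)=13
= 13


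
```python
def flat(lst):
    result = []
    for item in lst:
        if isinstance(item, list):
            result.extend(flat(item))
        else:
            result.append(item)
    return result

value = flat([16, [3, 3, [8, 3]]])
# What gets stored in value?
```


flat([16, [3, 3, [8, 3]]])
Processing each element:
  16 is not a list -> append 16
  [3, 3, [8, 3]] is a list -> flat recursively -> [3, 3, 8, 3]
= [16, 3, 3, 8, 3]


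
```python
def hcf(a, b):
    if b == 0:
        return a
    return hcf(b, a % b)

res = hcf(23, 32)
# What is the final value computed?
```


hcf(23, 32)
= hcf(32, 23 % 32) = hcf(32, 23)
= hcf(23, 32 % 23) = hcf(23, 9)
= hcf(9, 23 % 9) = hcf(9, 5)
= hcf(5, 9 % 5) = hcf(5, 4)
= hcf(4, 5 % 4) = hcf(4, 1)
= hcf(1, 4 % 1) = hcf(1, 0)
b == 0, return a = 1


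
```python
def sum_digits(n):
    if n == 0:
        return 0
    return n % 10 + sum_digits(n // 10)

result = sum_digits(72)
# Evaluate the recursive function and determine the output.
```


sum_digits(72)
= 2 + sum_digits(7)
= 2 + 7 + sum_digits(0)
= 2 + 7 + 0
= 9


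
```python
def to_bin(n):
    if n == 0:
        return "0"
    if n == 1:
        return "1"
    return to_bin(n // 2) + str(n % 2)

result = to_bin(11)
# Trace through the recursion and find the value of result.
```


to_bin(11)
= to_bin(5) + "1"
= to_bin(2) + "1" + "1"
= to_bin(1) + "0" + "1" + "1"
= "1" + "0" + "1" + "1"
= "1011"


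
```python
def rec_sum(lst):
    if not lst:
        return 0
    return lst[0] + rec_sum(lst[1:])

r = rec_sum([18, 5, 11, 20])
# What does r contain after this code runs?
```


rec_sum([18, 5, 11, 20])
= 18 + rec_sum([5, 11, 20])
= 18 + 5 + rec_sum([11, 20])
= 18 + 5 + 11 + rec_sum([20])
= 18 + 5 + 11 + 20 + rec_sum([])
= 18 + 5 + 11 + 20 + 0
= 54


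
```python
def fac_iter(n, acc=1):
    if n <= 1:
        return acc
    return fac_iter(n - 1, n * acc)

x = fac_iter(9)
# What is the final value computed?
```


fac_iter(9, 1)
= fac_iter(8, 9 * 1) = fac_iter(8, 9)
= fac_iter(7, 8 * 9) = fac_iter(7, 72)
= fac_iter(6, 7 * 72) = fac_iter(6, 504)
= fac_iter(5, 6 * 504) = fac_iter(5, 3024)
= fac_iter(4, 5 * 3024) = fac_iter(4, 15120)
= fac_iter(3, 4 * 15120) = fac_iter(3, 60480)
= fac_iter(2, 3 * 60480) = fac_iter(2, 181440)
= fac_iter(1, 2 * 181440) = fac_iter(1, 362880)
n <= 1, return acc = 362880


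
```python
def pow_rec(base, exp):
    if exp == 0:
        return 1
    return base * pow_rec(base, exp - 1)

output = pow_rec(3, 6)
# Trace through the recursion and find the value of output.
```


pow_rec(3, 6)
= 3 * pow_rec(3, 5)
= 3 * 3 * pow_rec(3, 4)
= 3 * 3 * 3 * pow_rec(3, 3)
= 3 * 3 * 3 * 3 * pow_rec(3, 2)
= 3 * 3 * 3 * 3 * 3 * pow_rec(3, 1)
= 3 * 3 * 3 * 3 * 3 * 3 * pow_rec(3, 0)
= 3 * 3 * 3 * 3 * 3 * 3 * 1
= 729


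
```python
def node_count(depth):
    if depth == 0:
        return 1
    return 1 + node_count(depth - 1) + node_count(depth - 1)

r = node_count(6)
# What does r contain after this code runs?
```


node_count(6)
= 1 + node_count(5) + node_count(5)
= 1 + 2 * node_count(5)
node_count(k) = 2^(k+1) - 1
node_count(0) = 1
node_count(1) = 3
node_count(2) = 7
node_count(3) = 15
node_count(4) = 31
node_count(6) = 2^7 - 1 = 127


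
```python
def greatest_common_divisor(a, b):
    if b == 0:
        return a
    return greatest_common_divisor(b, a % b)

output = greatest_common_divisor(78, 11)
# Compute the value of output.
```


greatest_common_divisor(78, 11)
= greatest_common_divisor(11, 78 % 11) = greatest_common_divisor(11, 1)
= greatest_common_divisor(1, 11 % 1) = greatest_common_divisor(1, 0)
b == 0, return a = 1


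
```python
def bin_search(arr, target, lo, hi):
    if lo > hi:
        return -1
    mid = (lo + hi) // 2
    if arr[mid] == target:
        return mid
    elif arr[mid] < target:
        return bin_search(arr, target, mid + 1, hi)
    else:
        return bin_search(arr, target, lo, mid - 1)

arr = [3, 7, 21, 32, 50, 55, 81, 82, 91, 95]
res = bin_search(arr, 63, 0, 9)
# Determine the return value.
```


bin_search(arr, 63, 0, 9)
lo=0, hi=9, mid=4, arr[mid]=50
50 < 63, search right half
lo=5, hi=9, mid=7, arr[mid]=82
82 > 63, search left half
lo=5, hi=6, mid=5, arr[mid]=55
55 < 63, search right half
lo=6, hi=6, mid=6, arr[mid]=81
81 > 63, search left half
lo > hi, target not found, return -1
= -1


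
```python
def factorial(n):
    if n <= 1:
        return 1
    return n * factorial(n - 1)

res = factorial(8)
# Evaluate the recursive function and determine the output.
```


factorial(8)
= 8 * factorial(7)
= 8 * 7 * factorial(6)
= 8 * 7 * 6 * factorial(5)
= 8 * 7 * 6 * 5 * factorial(4)
= 8 * 7 * 6 * 5 * 4 * factorial(3)
= 8 * 7 * 6 * 5 * 4 * 3 * factorial(2)
= 8 * 7 * 6 * 5 * 4 * 3 * 2 * factorial(1)
= 8 * 7 * 6 * 5 * 4 * 3 * 2 * 1
= 40320


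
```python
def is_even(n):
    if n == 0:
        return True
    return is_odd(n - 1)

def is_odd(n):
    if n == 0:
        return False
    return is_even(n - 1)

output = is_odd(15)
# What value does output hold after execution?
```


is_odd(15)
= is_even(14)
= is_odd(13)
= is_even(12)
= is_odd(11)
= is_even(10)
= is_odd(9)
= is_even(8)
= is_odd(7)
= is_even(6)
= is_odd(5)
= is_even(4)
= is_odd(3)
= is_even(2)
= is_odd(1)
= is_even(0)
n == 0: return True
= True


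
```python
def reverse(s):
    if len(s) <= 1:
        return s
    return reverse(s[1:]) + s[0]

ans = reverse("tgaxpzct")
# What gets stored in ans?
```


reverse("tgaxpzct")
= reverse("gaxpzct") + "t"
= reverse("axpzct") + "g" + "t"
= reverse("xpzct") + "a" + "g" + "t"
= reverse("pzct") + "x" + "a" + "g" + "t"
= reverse("zct") + "p" + "x" + "a" + "g" + "t"
= reverse("ct") + "z" + "p" + "x" + "a" + "g" + "t"
= reverse("t") + "c" + "z" + "p" + "x" + "a" + "g" + "t"
= "t" + "c" + "z" + "p" + "x" + "a" + "g" + "t"
= "tczpxagt"


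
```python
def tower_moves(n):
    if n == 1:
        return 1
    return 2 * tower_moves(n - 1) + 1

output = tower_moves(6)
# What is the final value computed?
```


tower_moves(6)
= 2 * tower_moves(5) + 1
= 2 * (2 * tower_moves(4) + 1) + 1
= 2 * (2 * (2 * tower_moves(3) + 1) + 1) + 1
= 2 * (2 * (2 * (2 * tower_moves(2) + 1) + 1) + 1) + 1
= 2 * (2 * (2 * (2 * (2 * tower_moves(1) + 1) + 1) + 1) + 1) + 1
Now compute bottom-up:
tower_moves(1) = 1
tower_moves(2) = 2 * 1 + 1 = 3
tower_moves(3) = 2 * 3 + 1 = 7
tower_moves(4) = 2 * 7 + 1 = 15
tower_moves(5) = 2 * 15 + 1 = 31
tower_moves(6) = 2 * 31 + 1 = 63
= 63


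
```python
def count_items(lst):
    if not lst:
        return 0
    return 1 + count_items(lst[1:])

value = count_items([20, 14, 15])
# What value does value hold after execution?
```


count_items([20, 14, 15])
= 1 + count_items([14, 15])
= 1 + 1 + count_items([15])
= 1 + 1 + 1 + count_items([])
= 1 + 1 + 1 + 0
= 3


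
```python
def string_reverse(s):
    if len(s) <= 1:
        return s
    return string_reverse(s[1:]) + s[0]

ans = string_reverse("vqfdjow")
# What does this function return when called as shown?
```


string_reverse("vqfdjow")
= string_reverse("qfdjow") + "v"
= string_reverse("fdjow") + "q" + "v"
= string_reverse("djow") + "f" + "q" + "v"
= string_reverse("jow") + "d" + "f" + "q" + "v"
= string_reverse("ow") + "j" + "d" + "f" + "q" + "v"
= string_reverse("w") + "o" + "j" + "d" + "f" + "q" + "v"
= "w" + "o" + "j" + "d" + "f" + "q" + "v"
= "wojdfqv"


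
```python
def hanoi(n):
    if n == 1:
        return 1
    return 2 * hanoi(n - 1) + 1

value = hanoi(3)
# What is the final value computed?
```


hanoi(3)
= 2 * hanoi(2) + 1
= 2 * (2 * hanoi(1) + 1) + 1
Now compute bottom-up:
hanoi(1) = 1
hanoi(2) = 2 * 1 + 1 = 3
hanoi(3) = 2 * 3 + 1 = 7
= 7


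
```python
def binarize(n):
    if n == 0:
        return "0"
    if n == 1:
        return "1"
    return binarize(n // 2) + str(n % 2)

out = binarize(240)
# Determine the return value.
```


binarize(240)
= binarize(120) + "0"
= binarize(60) + "0" + "0"
= binarize(30) + "0" + "0" + "0"
= binarize(15) + "0" + "0" + "0" + "0"
= binarize(7) + "1" + "0" + "0" + "0" + "0"
= binarize(3) + "1" + "1" + "0" + "0" + "0" + "0"
= binarize(1) + "1" + "1" + "1" + "0" + "0" + "0" + "0"
= "1" + "1" + "1" + "1" + "0" + "0" + "0" + "0"
= "11110000"


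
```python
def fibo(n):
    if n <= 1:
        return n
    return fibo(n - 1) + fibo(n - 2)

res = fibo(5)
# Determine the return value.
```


fibo(5)
= fibo(4) + fibo(3)
= (fibo(3) + fibo(2)) + fibo(3)
Computing bottom-up: fibo(0)=0, fibo(1)=1, fibo(2)=1, fibo(3)=2, fibo(4)=3, fibo(5)=5
= 5


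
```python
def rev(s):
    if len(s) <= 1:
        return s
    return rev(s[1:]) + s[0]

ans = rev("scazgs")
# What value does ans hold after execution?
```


rev("scazgs")
= rev("cazgs") + "s"
= rev("azgs") + "c" + "s"
= rev("zgs") + "a" + "c" + "s"
= rev("gs") + "z" + "a" + "c" + "s"
= rev("s") + "g" + "z" + "a" + "c" + "s"
= "s" + "g" + "z" + "a" + "c" + "s"
= "sgzacs"


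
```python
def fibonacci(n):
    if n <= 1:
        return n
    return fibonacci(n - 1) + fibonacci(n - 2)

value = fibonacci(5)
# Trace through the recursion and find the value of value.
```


fibonacci(5)
= fibonacci(4) + fibonacci(3)
= (fibonacci(3) + fibonacci(2)) + fibonacci(3)
Computing bottom-up: fibonacci(0)=0, fibonacci(1)=1, fibonacci(2)=1, fibonacci(3)=2, fibonacci(4)=3, fibonacci(5)=5
= 5


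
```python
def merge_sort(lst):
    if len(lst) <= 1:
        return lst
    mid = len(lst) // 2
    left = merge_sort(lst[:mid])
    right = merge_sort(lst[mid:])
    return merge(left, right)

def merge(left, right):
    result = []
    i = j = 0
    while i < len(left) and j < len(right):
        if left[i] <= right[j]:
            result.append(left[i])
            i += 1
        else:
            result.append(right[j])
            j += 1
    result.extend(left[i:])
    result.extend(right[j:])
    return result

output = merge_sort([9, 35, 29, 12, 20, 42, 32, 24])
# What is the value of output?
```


merge_sort([9, 35, 29, 12, 20, 42, 32, 24])
Split into [9, 35, 29, 12] and [20, 42, 32, 24]
Left sorted: [9, 12, 29, 35]
Right sorted: [20, 24, 32, 42]
Merge [9, 12, 29, 35] and [20, 24, 32, 42]
= [9, 12, 20, 24, 29, 32, 35, 42]


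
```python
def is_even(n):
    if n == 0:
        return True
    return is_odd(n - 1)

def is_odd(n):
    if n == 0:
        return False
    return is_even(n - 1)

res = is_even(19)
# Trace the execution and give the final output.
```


is_even(19)
= is_odd(18)
= is_even(17)
= is_odd(16)
= is_even(15)
= is_odd(14)
= is_even(13)
= is_odd(12)
= is_even(11)
= is_odd(10)
= is_even(9)
= is_odd(8)
= is_even(7)
= is_odd(6)
= is_even(5)
= is_odd(4)
= is_even(3)
= is_odd(2)
= is_even(1)
= is_odd(0)
n == 0: return False
= False


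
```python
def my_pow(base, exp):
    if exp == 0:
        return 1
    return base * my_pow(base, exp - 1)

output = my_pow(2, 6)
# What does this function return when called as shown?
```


my_pow(2, 6)
= 2 * my_pow(2, 5)
= 2 * 2 * my_pow(2, 4)
= 2 * 2 * 2 * my_pow(2, 3)
= 2 * 2 * 2 * 2 * my_pow(2, 2)
= 2 * 2 * 2 * 2 * 2 * my_pow(2, 1)
= 2 * 2 * 2 * 2 * 2 * 2 * my_pow(2, 0)
= 2 * 2 * 2 * 2 * 2 * 2 * 1
= 64


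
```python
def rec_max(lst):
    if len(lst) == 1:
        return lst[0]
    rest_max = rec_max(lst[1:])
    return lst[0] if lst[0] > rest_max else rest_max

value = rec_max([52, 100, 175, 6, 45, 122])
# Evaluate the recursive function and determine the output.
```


rec_max([52, 100, 175, 6, 45, 122])
= compare 52 with rec_max([100, 175, 6, 45, 122])
= compare 100 with rec_max([175, 6, 45, 122])
= compare 175 with rec_max([6, 45, 122])
= compare 6 with rec_max([45, 122])
= compare 45 with rec_max([122])
Base: rec_max([122]) = 122
compare 45 with 122: max = 122
compare 6 with 122: max = 122
compare 175 with 122: max = 175
compare 100 with 175: max = 175
compare 52 with 175: max = 175
= 175


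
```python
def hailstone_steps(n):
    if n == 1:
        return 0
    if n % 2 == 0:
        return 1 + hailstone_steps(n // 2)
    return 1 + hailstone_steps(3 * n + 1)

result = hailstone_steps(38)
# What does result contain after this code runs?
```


hailstone_steps(38)
38 is even -> hailstone_steps(19)
19 is odd -> 3*19+1 = 58 -> hailstone_steps(58)
58 is even -> hailstone_steps(29)
29 is odd -> 3*29+1 = 88 -> hailstone_steps(88)
88 is even -> hailstone_steps(44)
44 is even -> hailstone_steps(22)
22 is even -> hailstone_steps(11)
11 is odd -> 3*11+1 = 34 -> hailstone_steps(34)
34 is even -> hailstone_steps(17)
17 is odd -> 3*17+1 = 52 -> hailstone_steps(52)
52 is even -> hailstone_steps(26)
26 is even -> hailstone_steps(13)
13 is odd -> 3*13+1 = 40 -> hailstone_steps(40)
40 is even -> hailstone_steps(20)
20 is even -> hailstone_steps(10)
10 is even -> hailstone_steps(5)
5 is odd -> 3*5+1 = 16 -> hailstone_steps(16)
16 is even -> hailstone_steps(8)
8 is even -> hailstone_steps(4)
4 is even -> hailstone_steps(2)
2 is even -> hailstone_steps(1)
Reached 1 after 21 steps
= 21


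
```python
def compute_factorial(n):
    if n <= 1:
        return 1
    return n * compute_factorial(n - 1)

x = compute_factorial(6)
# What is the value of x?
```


compute_factorial(6)
= 6 * compute_factorial(5)
= 6 * 5 * compute_factorial(4)
= 6 * 5 * 4 * compute_factorial(3)
= 6 * 5 * 4 * 3 * compute_factorial(2)
= 6 * 5 * 4 * 3 * 2 * compute_factorial(1)
= 6 * 5 * 4 * 3 * 2 * 1
= 720


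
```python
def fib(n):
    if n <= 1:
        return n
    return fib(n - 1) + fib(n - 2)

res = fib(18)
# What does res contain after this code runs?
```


fib(18)
= fib(17) + fib(16)
= (fib(16) + fib(15)) + fib(16)
Computing bottom-up: fib(0)=0, fib(1)=1, fib(2)=1, fib(3)=2, fib(4)=3, fib(5)=5, fib(6)=8, fib(7)=13, fib(8)=21, fib(9)=34, fib(10)=55, fib(11)=89, fib(12)=144, fib(13)=233, fib(14)=377, fib(15)=610, fib(16)=987, fib(17)=1597, fib(18)=2584
= 2584


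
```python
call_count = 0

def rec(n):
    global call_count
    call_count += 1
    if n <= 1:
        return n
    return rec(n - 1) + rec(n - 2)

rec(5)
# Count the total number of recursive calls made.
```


rec(5) calls rec(4) and rec(3); each non-base call branches into two more.
Let C(k) = total number of calls made by rec(k), including the call to rec(k) itself.
Base cases: C(0) = 1, C(1) = 1
Recurrence: C(k) = 1 + C(k-1) + C(k-2)
  C(2) = 1 + C(1) + C(0) = 1 + 1 + 1 = 3
  C(3) = 1 + C(2) + C(1) = 1 + 3 + 1 = 5
  C(4) = 1 + C(3) + C(2) = 1 + 5 + 3 = 9
  C(5) = 1 + C(4) + C(3) = 1 + 9 + 5 = 15
Total calls = C(5) = 15


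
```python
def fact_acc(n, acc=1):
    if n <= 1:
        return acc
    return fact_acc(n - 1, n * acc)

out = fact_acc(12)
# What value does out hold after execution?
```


fact_acc(12, 1)
= fact_acc(11, 12 * 1) = fact_acc(11, 12)
= fact_acc(10, 11 * 12) = fact_acc(10, 132)
= fact_acc(9, 10 * 132) = fact_acc(9, 1320)
= fact_acc(8, 9 * 1320) = fact_acc(8, 11880)
= fact_acc(7, 8 * 11880) = fact_acc(7, 95040)
= fact_acc(6, 7 * 95040) = fact_acc(6, 665280)
= fact_acc(5, 6 * 665280) = fact_acc(5, 3991680)
= fact_acc(4, 5 * 3991680) = fact_acc(4, 19958400)
= fact_acc(3, 4 * 19958400) = fact_acc(3, 79833600)
= fact_acc(2, 3 * 79833600) = fact_acc(2, 239500800)
= fact_acc(1, 2 * 239500800) = fact_acc(1, 479001600)
n <= 1, return acc = 479001600


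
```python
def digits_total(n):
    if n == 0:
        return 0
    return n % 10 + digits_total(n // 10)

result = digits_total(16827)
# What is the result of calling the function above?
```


digits_total(16827)
= 7 + digits_total(1682)
= 7 + 2 + digits_total(168)
= 7 + 2 + 8 + digits_total(16)
= 7 + 2 + 8 + 6 + digits_total(1)
= 7 + 2 + 8 + 6 + 1 + digits_total(0)
= 7 + 2 + 8 + 6 + 1 + 0
= 24


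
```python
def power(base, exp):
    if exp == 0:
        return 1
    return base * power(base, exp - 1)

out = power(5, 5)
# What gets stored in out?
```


power(5, 5)
= 5 * power(5, 4)
= 5 * 5 * power(5, 3)
= 5 * 5 * 5 * power(5, 2)
= 5 * 5 * 5 * 5 * power(5, 1)
= 5 * 5 * 5 * 5 * 5 * power(5, 0)
= 5 * 5 * 5 * 5 * 5 * 1
= 3125


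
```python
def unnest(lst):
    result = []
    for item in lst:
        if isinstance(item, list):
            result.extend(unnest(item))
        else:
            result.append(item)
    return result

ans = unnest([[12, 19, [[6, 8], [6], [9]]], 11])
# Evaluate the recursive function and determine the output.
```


unnest([[12, 19, [[6, 8], [6], [9]]], 11])
Processing each element:
  [12, 19, [[6, 8], [6], [9]]] is a list -> unnest recursively -> [12, 19, 6, 8, 6, 9]
  11 is not a list -> append 11
= [12, 19, 6, 8, 6, 9, 11]


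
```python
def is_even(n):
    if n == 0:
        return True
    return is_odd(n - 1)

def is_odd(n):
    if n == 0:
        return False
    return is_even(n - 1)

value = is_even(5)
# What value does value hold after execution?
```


is_even(5)
= is_odd(4)
= is_even(3)
= is_odd(2)
= is_even(1)
= is_odd(0)
n == 0: return False
= False


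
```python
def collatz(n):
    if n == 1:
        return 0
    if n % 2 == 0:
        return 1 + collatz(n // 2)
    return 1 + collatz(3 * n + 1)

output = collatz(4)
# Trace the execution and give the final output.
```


collatz(4)
4 is even -> collatz(2)
2 is even -> collatz(1)
Reached 1 after 2 steps
= 2


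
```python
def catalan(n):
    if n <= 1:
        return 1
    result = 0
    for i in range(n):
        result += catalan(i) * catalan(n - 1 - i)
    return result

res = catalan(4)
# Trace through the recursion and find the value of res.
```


catalan(4)
= sum of catalan(i) * catalan(4-1-i) for i in 0..3
First compute sub-values bottom-up:
  catalan(0) = 1, catalan(1) = 1
  catalan(2) = 1*1 + 1*1 = 2
  catalan(3) = 1*2 + 1*1 + 2*1 = 5
Now catalan(4):
  catalan(0)*catalan(3) = 1*5 = 5
  catalan(1)*catalan(2) = 1*2 = 2
  catalan(2)*catalan(1) = 2*1 = 2
  catalan(3)*catalan(0) = 5*1 = 5
= 5 + 2 + 2 + 5
= 14


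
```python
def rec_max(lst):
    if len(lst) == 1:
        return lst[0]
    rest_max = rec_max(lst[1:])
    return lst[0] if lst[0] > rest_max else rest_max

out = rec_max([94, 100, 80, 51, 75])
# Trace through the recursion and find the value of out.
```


rec_max([94, 100, 80, 51, 75])
= compare 94 with rec_max([100, 80, 51, 75])
= compare 100 with rec_max([80, 51, 75])
= compare 80 with rec_max([51, 75])
= compare 51 with rec_max([75])
Base: rec_max([75]) = 75
compare 51 with 75: max = 75
compare 80 with 75: max = 80
compare 100 with 80: max = 100
compare 94 with 100: max = 100
= 100


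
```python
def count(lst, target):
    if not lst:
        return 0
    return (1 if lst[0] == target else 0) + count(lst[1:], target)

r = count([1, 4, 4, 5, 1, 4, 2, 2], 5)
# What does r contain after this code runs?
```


count([1, 4, 4, 5, 1, 4, 2, 2], 5)
lst[0]=1 != 5: 0 + count([4, 4, 5, 1, 4, 2, 2], 5)
lst[0]=4 != 5: 0 + count([4, 5, 1, 4, 2, 2], 5)
lst[0]=4 != 5: 0 + count([5, 1, 4, 2, 2], 5)
lst[0]=5 == 5: 1 + count([1, 4, 2, 2], 5)
lst[0]=1 != 5: 0 + count([4, 2, 2], 5)
lst[0]=4 != 5: 0 + count([2, 2], 5)
lst[0]=2 != 5: 0 + count([2], 5)
lst[0]=2 != 5: 0 + count([], 5)
= 1


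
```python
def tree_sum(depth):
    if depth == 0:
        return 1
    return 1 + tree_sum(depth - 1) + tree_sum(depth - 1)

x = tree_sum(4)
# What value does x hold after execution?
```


tree_sum(4)
= 1 + tree_sum(3) + tree_sum(3)
= 1 + 2 * tree_sum(3)
tree_sum(k) = 2^(k+1) - 1
tree_sum(0) = 1
tree_sum(1) = 3
tree_sum(2) = 7
tree_sum(3) = 15
tree_sum(4) = 31
tree_sum(4) = 2^5 - 1 = 31


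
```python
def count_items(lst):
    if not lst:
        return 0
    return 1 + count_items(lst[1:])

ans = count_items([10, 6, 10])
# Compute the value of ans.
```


count_items([10, 6, 10])
= 1 + count_items([6, 10])
= 1 + 1 + count_items([10])
= 1 + 1 + 1 + count_items([])
= 1 + 1 + 1 + 0
= 3


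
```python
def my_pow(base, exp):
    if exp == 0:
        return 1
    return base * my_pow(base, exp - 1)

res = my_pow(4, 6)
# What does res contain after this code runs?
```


my_pow(4, 6)
= 4 * my_pow(4, 5)
= 4 * 4 * my_pow(4, 4)
= 4 * 4 * 4 * my_pow(4, 3)
= 4 * 4 * 4 * 4 * my_pow(4, 2)
= 4 * 4 * 4 * 4 * 4 * my_pow(4, 1)
= 4 * 4 * 4 * 4 * 4 * 4 * my_pow(4, 0)
= 4 * 4 * 4 * 4 * 4 * 4 * 1
= 4096


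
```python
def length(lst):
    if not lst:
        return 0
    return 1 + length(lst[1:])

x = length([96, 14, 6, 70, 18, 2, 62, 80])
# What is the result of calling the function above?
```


length([96, 14, 6, 70, 18, 2, 62, 80])
= 1 + length([14, 6, 70, 18, 2, 62, 80])
= 1 + 1 + length([6, 70, 18, 2, 62, 80])
= 1 + 1 + 1 + length([70, 18, 2, 62, 80])
= 1 + 1 + 1 + 1 + length([18, 2, 62, 80])
= 1 + 1 + 1 + 1 + 1 + length([2, 62, 80])
= 1 + 1 + 1 + 1 + 1 + 1 + length([62, 80])
= 1 + 1 + 1 + 1 + 1 + 1 + 1 + length([80])
= 1 + 1 + 1 + 1 + 1 + 1 + 1 + 1 + length([])
= 1 + 1 + 1 + 1 + 1 + 1 + 1 + 1 + 0
= 8


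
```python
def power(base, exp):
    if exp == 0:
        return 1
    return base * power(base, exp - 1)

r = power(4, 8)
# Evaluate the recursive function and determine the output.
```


power(4, 8)
= 4 * power(4, 7)
= 4 * 4 * power(4, 6)
= 4 * 4 * 4 * power(4, 5)
= 4 * 4 * 4 * 4 * power(4, 4)
= 4 * 4 * 4 * 4 * 4 * power(4, 3)
= 4 * 4 * 4 * 4 * 4 * 4 * power(4, 2)
= 4 * 4 * 4 * 4 * 4 * 4 * 4 * power(4, 1)
= 4 * 4 * 4 * 4 * 4 * 4 * 4 * 4 * power(4, 0)
= 4 * 4 * 4 * 4 * 4 * 4 * 4 * 4 * 1
= 65536


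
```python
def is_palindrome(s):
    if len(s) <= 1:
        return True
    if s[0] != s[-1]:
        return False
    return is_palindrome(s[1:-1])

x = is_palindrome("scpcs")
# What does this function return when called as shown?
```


is_palindrome("scpcs")
"scpcs": s[0]='s' == s[-1]='s' -> is_palindrome("cpc")
"cpc": s[0]='c' == s[-1]='c' -> is_palindrome("p")
"p": len <= 1 -> True
= True


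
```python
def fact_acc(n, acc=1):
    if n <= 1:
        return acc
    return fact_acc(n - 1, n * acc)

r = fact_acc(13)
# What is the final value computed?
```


fact_acc(13, 1)
= fact_acc(12, 13 * 1) = fact_acc(12, 13)
= fact_acc(11, 12 * 13) = fact_acc(11, 156)
= fact_acc(10, 11 * 156) = fact_acc(10, 1716)
= fact_acc(9, 10 * 1716) = fact_acc(9, 17160)
= fact_acc(8, 9 * 17160) = fact_acc(8, 154440)
= fact_acc(7, 8 * 154440) = fact_acc(7, 1235520)
= fact_acc(6, 7 * 1235520) = fact_acc(6, 8648640)
= fact_acc(5, 6 * 8648640) = fact_acc(5, 51891840)
= fact_acc(4, 5 * 51891840) = fact_acc(4, 259459200)
= fact_acc(3, 4 * 259459200) = fact_acc(3, 1037836800)
= fact_acc(2, 3 * 1037836800) = fact_acc(2, 3113510400)
= fact_acc(1, 2 * 3113510400) = fact_acc(1, 6227020800)
n <= 1, return acc = 6227020800


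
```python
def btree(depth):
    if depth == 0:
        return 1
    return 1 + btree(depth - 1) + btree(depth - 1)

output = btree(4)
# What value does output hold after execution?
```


btree(4)
= 1 + btree(3) + btree(3)
= 1 + 2 * btree(3)
btree(k) = 2^(k+1) - 1
btree(0) = 1
btree(1) = 3
btree(2) = 7
btree(3) = 15
btree(4) = 31
btree(4) = 2^5 - 1 = 31


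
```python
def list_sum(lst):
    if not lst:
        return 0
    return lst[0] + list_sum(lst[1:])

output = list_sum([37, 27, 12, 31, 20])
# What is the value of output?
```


list_sum([37, 27, 12, 31, 20])
= 37 + list_sum([27, 12, 31, 20])
= 37 + 27 + list_sum([12, 31, 20])
= 37 + 27 + 12 + list_sum([31, 20])
= 37 + 27 + 12 + 31 + list_sum([20])
= 37 + 27 + 12 + 31 + 20 + list_sum([])
= 37 + 27 + 12 + 31 + 20 + 0
= 127


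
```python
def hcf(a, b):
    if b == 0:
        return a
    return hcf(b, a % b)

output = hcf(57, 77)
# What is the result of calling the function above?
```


hcf(57, 77)
= hcf(77, 57 % 77) = hcf(77, 57)
= hcf(57, 77 % 57) = hcf(57, 20)
= hcf(20, 57 % 20) = hcf(20, 17)
= hcf(17, 20 % 17) = hcf(17, 3)
= hcf(3, 17 % 3) = hcf(3, 2)
= hcf(2, 3 % 2) = hcf(2, 1)
= hcf(1, 2 % 1) = hcf(1, 0)
b == 0, return a = 1


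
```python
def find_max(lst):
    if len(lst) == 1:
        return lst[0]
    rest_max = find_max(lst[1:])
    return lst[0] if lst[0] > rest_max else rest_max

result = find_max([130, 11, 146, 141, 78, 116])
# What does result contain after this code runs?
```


find_max([130, 11, 146, 141, 78, 116])
= compare 130 with find_max([11, 146, 141, 78, 116])
= compare 11 with find_max([146, 141, 78, 116])
= compare 146 with find_max([141, 78, 116])
= compare 141 with find_max([78, 116])
= compare 78 with find_max([116])
Base: find_max([116]) = 116
compare 78 with 116: max = 116
compare 141 with 116: max = 141
compare 146 with 141: max = 146
compare 11 with 146: max = 146
compare 130 with 146: max = 146
= 146


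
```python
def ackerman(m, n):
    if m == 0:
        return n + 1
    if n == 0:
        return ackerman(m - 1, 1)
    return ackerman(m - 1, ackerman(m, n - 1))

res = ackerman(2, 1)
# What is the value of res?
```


ackerman(2, 1)
= ackerman(1, ackerman(2, 0))
First compute ackerman(2, 0) = 3
= ackerman(1, 3)
= 5


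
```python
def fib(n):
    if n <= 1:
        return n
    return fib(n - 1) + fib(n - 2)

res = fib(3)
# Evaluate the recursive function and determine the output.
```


fib(3)
= fib(2) + fib(1)
Computing bottom-up: fib(0)=0, fib(1)=1, fib(2)=1, fib(3)=2
= 2


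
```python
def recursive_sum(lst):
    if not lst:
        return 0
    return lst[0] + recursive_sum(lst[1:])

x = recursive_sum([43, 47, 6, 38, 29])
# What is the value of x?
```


recursive_sum([43, 47, 6, 38, 29])
= 43 + recursive_sum([47, 6, 38, 29])
= 43 + 47 + recursive_sum([6, 38, 29])
= 43 + 47 + 6 + recursive_sum([38, 29])
= 43 + 47 + 6 + 38 + recursive_sum([29])
= 43 + 47 + 6 + 38 + 29 + recursive_sum([])
= 43 + 47 + 6 + 38 + 29 + 0
= 163


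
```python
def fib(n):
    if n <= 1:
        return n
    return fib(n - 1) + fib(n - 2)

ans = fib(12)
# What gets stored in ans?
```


fib(12)
= fib(11) + fib(10)
= (fib(10) + fib(9)) + fib(10)
Computing bottom-up: fib(0)=0, fib(1)=1, fib(2)=1, fib(3)=2, fib(4)=3, fib(5)=5, fib(6)=8, fib(7)=13, fib(8)=21, fib(9)=34, fib(10)=55, fib(11)=89, fib(12)=144
= 144


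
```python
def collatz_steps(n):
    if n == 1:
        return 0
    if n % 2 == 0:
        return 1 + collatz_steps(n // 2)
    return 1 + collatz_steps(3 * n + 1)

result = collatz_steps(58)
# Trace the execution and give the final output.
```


collatz_steps(58)
58 is even -> collatz_steps(29)
29 is odd -> 3*29+1 = 88 -> collatz_steps(88)
88 is even -> collatz_steps(44)
44 is even -> collatz_steps(22)
22 is even -> collatz_steps(11)
11 is odd -> 3*11+1 = 34 -> collatz_steps(34)
34 is even -> collatz_steps(17)
17 is odd -> 3*17+1 = 52 -> collatz_steps(52)
52 is even -> collatz_steps(26)
26 is even -> collatz_steps(13)
13 is odd -> 3*13+1 = 40 -> collatz_steps(40)
40 is even -> collatz_steps(20)
20 is even -> collatz_steps(10)
10 is even -> collatz_steps(5)
5 is odd -> 3*5+1 = 16 -> collatz_steps(16)
16 is even -> collatz_steps(8)
8 is even -> collatz_steps(4)
4 is even -> collatz_steps(2)
2 is even -> collatz_steps(1)
Reached 1 after 19 steps
= 19


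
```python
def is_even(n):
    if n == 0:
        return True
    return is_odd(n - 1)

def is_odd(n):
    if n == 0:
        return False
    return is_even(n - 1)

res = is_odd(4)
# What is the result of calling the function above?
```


is_odd(4)
= is_even(3)
= is_odd(2)
= is_even(1)
= is_odd(0)
n == 0: return False
= False


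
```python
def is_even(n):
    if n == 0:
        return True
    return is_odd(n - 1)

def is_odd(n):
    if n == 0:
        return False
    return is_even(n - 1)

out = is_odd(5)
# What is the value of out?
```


is_odd(5)
= is_even(4)
= is_odd(3)
= is_even(2)
= is_odd(1)
= is_even(0)
n == 0: return True
= True


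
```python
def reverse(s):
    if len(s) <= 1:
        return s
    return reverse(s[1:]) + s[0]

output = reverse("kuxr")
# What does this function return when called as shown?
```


reverse("kuxr")
= reverse("uxr") + "k"
= reverse("xr") + "u" + "k"
= reverse("r") + "x" + "u" + "k"
= "r" + "x" + "u" + "k"
= "rxuk"


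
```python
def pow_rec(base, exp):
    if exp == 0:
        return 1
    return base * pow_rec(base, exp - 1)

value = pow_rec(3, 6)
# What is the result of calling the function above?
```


pow_rec(3, 6)
= 3 * pow_rec(3, 5)
= 3 * 3 * pow_rec(3, 4)
= 3 * 3 * 3 * pow_rec(3, 3)
= 3 * 3 * 3 * 3 * pow_rec(3, 2)
= 3 * 3 * 3 * 3 * 3 * pow_rec(3, 1)
= 3 * 3 * 3 * 3 * 3 * 3 * pow_rec(3, 0)
= 3 * 3 * 3 * 3 * 3 * 3 * 1
= 729


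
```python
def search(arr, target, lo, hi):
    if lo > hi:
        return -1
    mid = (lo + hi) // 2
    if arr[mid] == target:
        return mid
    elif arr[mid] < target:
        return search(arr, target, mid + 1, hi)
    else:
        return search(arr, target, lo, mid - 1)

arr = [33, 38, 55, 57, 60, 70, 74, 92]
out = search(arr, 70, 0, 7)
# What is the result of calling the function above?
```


search(arr, 70, 0, 7)
lo=0, hi=7, mid=3, arr[mid]=57
57 < 70, search right half
lo=4, hi=7, mid=5, arr[mid]=70
arr[5] == 70, found at index 5
= 5


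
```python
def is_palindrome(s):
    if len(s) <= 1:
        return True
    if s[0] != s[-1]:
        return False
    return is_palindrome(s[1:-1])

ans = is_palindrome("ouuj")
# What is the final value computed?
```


is_palindrome("ouuj")
"ouuj": s[0]='o' != s[-1]='j' -> False
= False


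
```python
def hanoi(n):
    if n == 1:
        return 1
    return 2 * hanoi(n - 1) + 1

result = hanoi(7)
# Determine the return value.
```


hanoi(7)
= 2 * hanoi(6) + 1
= 2 * (2 * hanoi(5) + 1) + 1
= 2 * (2 * (2 * hanoi(4) + 1) + 1) + 1
= 2 * (2 * (2 * (2 * hanoi(3) + 1) + 1) + 1) + 1
= 2 * (2 * (2 * (2 * (2 * hanoi(2) + 1) + 1) + 1) + 1) + 1
= 2 * (2 * (2 * (2 * (2 * (2 * hanoi(1) + 1) + 1) + 1) + 1) + 1) + 1
Now compute bottom-up:
hanoi(1) = 1
hanoi(2) = 2 * 1 + 1 = 3
hanoi(3) = 2 * 3 + 1 = 7
hanoi(4) = 2 * 7 + 1 = 15
hanoi(5) = 2 * 15 + 1 = 31
hanoi(6) = 2 * 31 + 1 = 63
hanoi(7) = 2 * 63 + 1 = 127
= 127


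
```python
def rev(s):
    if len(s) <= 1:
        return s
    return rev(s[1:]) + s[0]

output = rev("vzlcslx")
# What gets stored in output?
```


rev("vzlcslx")
= rev("zlcslx") + "v"
= rev("lcslx") + "z" + "v"
= rev("cslx") + "l" + "z" + "v"
= rev("slx") + "c" + "l" + "z" + "v"
= rev("lx") + "s" + "c" + "l" + "z" + "v"
= rev("x") + "l" + "s" + "c" + "l" + "z" + "v"
= "x" + "l" + "s" + "c" + "l" + "z" + "v"
= "xlsclzv"


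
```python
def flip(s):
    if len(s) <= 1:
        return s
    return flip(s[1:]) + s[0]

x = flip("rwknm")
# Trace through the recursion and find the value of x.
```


flip("rwknm")
= flip("wknm") + "r"
= flip("knm") + "w" + "r"
= flip("nm") + "k" + "w" + "r"
= flip("m") + "n" + "k" + "w" + "r"
= "m" + "n" + "k" + "w" + "r"
= "mnkwr"


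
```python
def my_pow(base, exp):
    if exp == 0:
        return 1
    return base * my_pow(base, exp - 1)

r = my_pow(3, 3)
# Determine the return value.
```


my_pow(3, 3)
= 3 * my_pow(3, 2)
= 3 * 3 * my_pow(3, 1)
= 3 * 3 * 3 * my_pow(3, 0)
= 3 * 3 * 3 * 1
= 27


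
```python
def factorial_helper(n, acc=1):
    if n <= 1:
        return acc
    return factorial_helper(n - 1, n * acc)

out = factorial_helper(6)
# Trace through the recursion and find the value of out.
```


factorial_helper(6, 1)
= factorial_helper(5, 6 * 1) = factorial_helper(5, 6)
= factorial_helper(4, 5 * 6) = factorial_helper(4, 30)
= factorial_helper(3, 4 * 30) = factorial_helper(3, 120)
= factorial_helper(2, 3 * 120) = factorial_helper(2, 360)
= factorial_helper(1, 2 * 360) = factorial_helper(1, 720)
n <= 1, return acc = 720


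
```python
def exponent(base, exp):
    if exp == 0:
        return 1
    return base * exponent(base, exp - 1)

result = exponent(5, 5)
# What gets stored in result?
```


exponent(5, 5)
= 5 * exponent(5, 4)
= 5 * 5 * exponent(5, 3)
= 5 * 5 * 5 * exponent(5, 2)
= 5 * 5 * 5 * 5 * exponent(5, 1)
= 5 * 5 * 5 * 5 * 5 * exponent(5, 0)
= 5 * 5 * 5 * 5 * 5 * 1
= 3125


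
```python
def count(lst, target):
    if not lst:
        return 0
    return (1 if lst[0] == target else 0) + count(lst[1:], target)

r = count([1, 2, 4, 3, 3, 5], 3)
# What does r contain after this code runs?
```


count([1, 2, 4, 3, 3, 5], 3)
lst[0]=1 != 3: 0 + count([2, 4, 3, 3, 5], 3)
lst[0]=2 != 3: 0 + count([4, 3, 3, 5], 3)
lst[0]=4 != 3: 0 + count([3, 3, 5], 3)
lst[0]=3 == 3: 1 + count([3, 5], 3)
lst[0]=3 == 3: 1 + count([5], 3)
lst[0]=5 != 3: 0 + count([], 3)
= 2


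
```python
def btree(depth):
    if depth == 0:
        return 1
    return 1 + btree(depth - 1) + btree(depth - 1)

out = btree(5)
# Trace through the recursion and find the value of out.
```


btree(5)
= 1 + btree(4) + btree(4)
= 1 + 2 * btree(4)
btree(k) = 2^(k+1) - 1
btree(0) = 1
btree(1) = 3
btree(2) = 7
btree(3) = 15
btree(4) = 31
btree(5) = 2^6 - 1 = 63


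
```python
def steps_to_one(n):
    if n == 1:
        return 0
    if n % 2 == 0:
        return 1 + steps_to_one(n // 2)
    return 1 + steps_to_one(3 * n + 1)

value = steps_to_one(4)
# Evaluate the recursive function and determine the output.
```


steps_to_one(4)
4 is even -> steps_to_one(2)
2 is even -> steps_to_one(1)
Reached 1 after 2 steps
= 2


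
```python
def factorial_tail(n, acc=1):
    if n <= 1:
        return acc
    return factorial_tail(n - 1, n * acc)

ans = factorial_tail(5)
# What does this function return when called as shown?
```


factorial_tail(5, 1)
= factorial_tail(4, 5 * 1) = factorial_tail(4, 5)
= factorial_tail(3, 4 * 5) = factorial_tail(3, 20)
= factorial_tail(2, 3 * 20) = factorial_tail(2, 60)
= factorial_tail(1, 2 * 60) = factorial_tail(1, 120)
n <= 1, return acc = 120


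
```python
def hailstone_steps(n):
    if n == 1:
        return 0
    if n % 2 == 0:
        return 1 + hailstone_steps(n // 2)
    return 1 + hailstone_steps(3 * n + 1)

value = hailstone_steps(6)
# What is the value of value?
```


hailstone_steps(6)
6 is even -> hailstone_steps(3)
3 is odd -> 3*3+1 = 10 -> hailstone_steps(10)
10 is even -> hailstone_steps(5)
5 is odd -> 3*5+1 = 16 -> hailstone_steps(16)
16 is even -> hailstone_steps(8)
8 is even -> hailstone_steps(4)
4 is even -> hailstone_steps(2)
2 is even -> hailstone_steps(1)
Reached 1 after 8 steps
= 8


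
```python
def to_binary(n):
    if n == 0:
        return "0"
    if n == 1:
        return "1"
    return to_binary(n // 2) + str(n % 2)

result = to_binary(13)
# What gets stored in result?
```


to_binary(13)
= to_binary(6) + "1"
= to_binary(3) + "0" + "1"
= to_binary(1) + "1" + "0" + "1"
= "1" + "1" + "0" + "1"
= "1101"


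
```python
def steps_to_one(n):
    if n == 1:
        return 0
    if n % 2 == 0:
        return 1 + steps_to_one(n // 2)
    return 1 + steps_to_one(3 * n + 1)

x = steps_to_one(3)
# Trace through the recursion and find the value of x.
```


steps_to_one(3)
3 is odd -> 3*3+1 = 10 -> steps_to_one(10)
10 is even -> steps_to_one(5)
5 is odd -> 3*5+1 = 16 -> steps_to_one(16)
16 is even -> steps_to_one(8)
8 is even -> steps_to_one(4)
4 is even -> steps_to_one(2)
2 is even -> steps_to_one(1)
Reached 1 after 7 steps
= 7


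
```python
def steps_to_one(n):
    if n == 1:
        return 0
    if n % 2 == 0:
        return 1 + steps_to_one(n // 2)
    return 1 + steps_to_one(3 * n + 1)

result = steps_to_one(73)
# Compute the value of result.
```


steps_to_one(73)
73 is odd -> 3*73+1 = 220 -> steps_to_one(220)
220 is even -> steps_to_one(110)
110 is even -> steps_to_one(55)
55 is odd -> 3*55+1 = 166 -> steps_to_one(166)
166 is even -> steps_to_one(83)
83 is odd -> 3*83+1 = 250 -> steps_to_one(250)
250 is even -> steps_to_one(125)
125 is odd -> 3*125+1 = 376 -> steps_to_one(376)
376 is even -> steps_to_one(188)
188 is even -> steps_to_one(94)
94 is even -> steps_to_one(47)
47 is odd -> 3*47+1 = 142 -> steps_to_one(142)
142 is even -> steps_to_one(71)
71 is odd -> 3*71+1 = 214 -> steps_to_one(214)
214 is even -> steps_to_one(107)
107 is odd -> 3*107+1 = 322 -> steps_to_one(322)
322 is even -> steps_to_one(161)
161 is odd -> 3*161+1 = 484 -> steps_to_one(484)
484 is even -> steps_to_one(242)
242 is even -> steps_to_one(121)
121 is odd -> 3*121+1 = 364 -> steps_to_one(364)
364 is even -> steps_to_one(182)
182 is even -> steps_to_one(91)
91 is odd -> 3*91+1 = 274 -> steps_to_one(274)
274 is even -> steps_to_one(137)
137 is odd -> 3*137+1 = 412 -> steps_to_one(412)
412 is even -> steps_to_one(206)
206 is even -> steps_to_one(103)
103 is odd -> 3*103+1 = 310 -> steps_to_one(310)
310 is even -> steps_to_one(155)
155 is odd -> 3*155+1 = 466 -> steps_to_one(466)
466 is even -> steps_to_one(233)
233 is odd -> 3*233+1 = 700 -> steps_to_one(700)
700 is even -> steps_to_one(350)
350 is even -> steps_to_one(175)
175 is odd -> 3*175+1 = 526 -> steps_to_one(526)
526 is even -> steps_to_one(263)
263 is odd -> 3*263+1 = 790 -> steps_to_one(790)
790 is even -> steps_to_one(395)
395 is odd -> 3*395+1 = 1186 -> steps_to_one(1186)
1186 is even -> steps_to_one(593)
593 is odd -> 3*593+1 = 1780 -> steps_to_one(1780)
1780 is even -> steps_to_one(890)
890 is even -> steps_to_one(445)
445 is odd -> 3*445+1 = 1336 -> steps_to_one(1336)
1336 is even -> steps_to_one(668)
668 is even -> steps_to_one(334)
334 is even -> steps_to_one(167)
167 is odd -> 3*167+1 = 502 -> steps_to_one(502)
502 is even -> steps_to_one(251)
251 is odd -> 3*251+1 = 754 -> steps_to_one(754)
754 is even -> steps_to_one(377)
377 is odd -> 3*377+1 = 1132 -> steps_to_one(1132)
1132 is even -> steps_to_one(566)
566 is even -> steps_to_one(283)
283 is odd -> 3*283+1 = 850 -> steps_to_one(850)
850 is even -> steps_to_one(425)
425 is odd -> 3*425+1 = 1276 -> steps_to_one(1276)
1276 is even -> steps_to_one(638)
638 is even -> steps_to_one(319)
319 is odd -> 3*319+1 = 958 -> steps_to_one(958)
958 is even -> steps_to_one(479)
479 is odd -> 3*479+1 = 1438 -> steps_to_one(1438)
1438 is even -> steps_to_one(719)
719 is odd -> 3*719+1 = 2158 -> steps_to_one(2158)
2158 is even -> steps_to_one(1079)
1079 is odd -> 3*1079+1 = 3238 -> steps_to_one(3238)
3238 is even -> steps_to_one(1619)
1619 is odd -> 3*1619+1 = 4858 -> steps_to_one(4858)
4858 is even -> steps_to_one(2429)
2429 is odd -> 3*2429+1 = 7288 -> steps_to_one(7288)
7288 is even -> steps_to_one(3644)
3644 is even -> steps_to_one(1822)
1822 is even -> steps_to_one(911)
911 is odd -> 3*911+1 = 2734 -> steps_to_one(2734)
2734 is even -> steps_to_one(1367)
1367 is odd -> 3*1367+1 = 4102 -> steps_to_one(4102)
4102 is even -> steps_to_one(2051)
2051 is odd -> 3*2051+1 = 6154 -> steps_to_one(6154)
6154 is even -> steps_to_one(3077)
3077 is odd -> 3*3077+1 = 9232 -> steps_to_one(9232)
9232 is even -> steps_to_one(4616)
4616 is even -> steps_to_one(2308)
2308 is even -> steps_to_one(1154)
1154 is even -> steps_to_one(577)
577 is odd -> 3*577+1 = 1732 -> steps_to_one(1732)
1732 is even -> steps_to_one(866)
866 is even -> steps_to_one(433)
433 is odd -> 3*433+1 = 1300 -> steps_to_one(1300)
1300 is even -> steps_to_one(650)
650 is even -> steps_to_one(325)
325 is odd -> 3*325+1 = 976 -> steps_to_one(976)
976 is even -> steps_to_one(488)
488 is even -> steps_to_one(244)
244 is even -> steps_to_one(122)
122 is even -> steps_to_one(61)
61 is odd -> 3*61+1 = 184 -> steps_to_one(184)
184 is even -> steps_to_one(92)
92 is even -> steps_to_one(46)
46 is even -> steps_to_one(23)
23 is odd -> 3*23+1 = 70 -> steps_to_one(70)
70 is even -> steps_to_one(35)
35 is odd -> 3*35+1 = 106 -> steps_to_one(106)
106 is even -> steps_to_one(53)
53 is odd -> 3*53+1 = 160 -> steps_to_one(160)
160 is even -> steps_to_one(80)
80 is even -> steps_to_one(40)
40 is even -> steps_to_one(20)
20 is even -> steps_to_one(10)
10 is even -> steps_to_one(5)
5 is odd -> 3*5+1 = 16 -> steps_to_one(16)
16 is even -> steps_to_one(8)
8 is even -> steps_to_one(4)
4 is even -> steps_to_one(2)
2 is even -> steps_to_one(1)
Reached 1 after 115 steps
= 115
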